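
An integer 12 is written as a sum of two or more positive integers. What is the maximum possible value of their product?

Fill P[k] for k=2..12: at each k try every first piece i and multiply by the better of (k−i) uncut or P[k−i].
P[2] = 1*max(1,0) = 1*1 = 1
P[3] = 1*max(2,1) = 1*2 = 2
P[4] = 2*max(2,1) = 2*2 = 4
P[5] = 2*max(3,2) = 2*3 = 6
P[6] = 3*max(3,2) = 3*3 = 9
P[7] = 2*max(5,6) = 2*6 = 12
P[8] = 2*max(6,9) = 2*9 = 18
P[9] = 3*max(6,9) = 3*9 = 27
P[10] = 2*max(8,18) = 2*18 = 36
P[11] = 2*max(9,27) = 2*27 = 54
P[12] = 3*max(9,27) = 3*27 = 81
One optimal split: 3 + 3 + 3 + 3; product 3*3*3*3 = 81.

81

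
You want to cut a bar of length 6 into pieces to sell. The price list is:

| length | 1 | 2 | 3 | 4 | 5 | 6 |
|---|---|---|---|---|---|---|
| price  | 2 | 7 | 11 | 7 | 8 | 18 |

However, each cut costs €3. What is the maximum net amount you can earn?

19

Let net[k] be the best obtainable value from length k. For each k, try every first piece i and keep the best of price[i] + net[k−i] minus the 3 cut fee when i<k.
net[1] = 2
net[2] = 7
net[3] = 11
net[4] = 11  (first piece 2, then net[2]=7)
net[5] = 15  (first piece 2, then net[3]=11)
net[6] = 19  (first piece 3, then net[3]=11)
One optimal plan: pieces 3 + 3 (1 cut) → €22 − €3 = €19.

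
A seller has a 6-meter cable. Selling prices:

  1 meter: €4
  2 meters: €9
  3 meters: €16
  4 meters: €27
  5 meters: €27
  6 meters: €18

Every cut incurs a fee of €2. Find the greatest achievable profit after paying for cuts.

34

Consider every possible first cut. v[k] is the best of p[i]+v[k−i] over all sellable i≤k, charging 2 whenever i<k.
v[1] = 4
v[2] = max(4+4-2, 9+0) = 9
v[3] = max(4+9-2, 9+4-2, 16+0) = 16
v[4] = max(4+16-2, 9+9-2, 16+4-2, 27+0) = 27
v[5] = max(4+27-2, 9+16-2, 16+9-2, 27+4-2, 27+0) = 29
v[6] = max(4+29-2, 9+27-2, 16+16-2, 27+9-2, 27+4-2, 18+0) = 34
One optimal plan: pieces 4 + 2 (1 cut) → €36 − €2 = €34.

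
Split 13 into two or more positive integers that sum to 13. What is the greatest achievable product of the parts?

Fill f[k] for k=2..13: at each k try every first piece i and multiply by the better of (k−i) uncut or f[k−i].
f[2] = 1×max(1,0) = 1×1 = 1
f[3] = 1×max(2,1) = 1×2 = 2
f[4] = 2×max(2,1) = 2×2 = 4
f[5] = 2×max(3,2) = 2×3 = 6
f[6] = 3×max(3,2) = 3×3 = 9
f[7] = 2×max(5,6) = 2×6 = 12
f[8] = 2×max(6,9) = 2×9 = 18
f[9] = 3×max(6,9) = 3×9 = 27
f[10] = 2×max(8,18) = 2×18 = 36
f[11] = 2×max(9,27) = 2×27 = 54
f[12] = 3×max(9,27) = 3×27 = 81
f[13] = 2×max(11,54) = 2×54 = 108
One optimal split: 3 + 3 + 3 + 2 + 2; product 3×3×3×2×2 = 108.

108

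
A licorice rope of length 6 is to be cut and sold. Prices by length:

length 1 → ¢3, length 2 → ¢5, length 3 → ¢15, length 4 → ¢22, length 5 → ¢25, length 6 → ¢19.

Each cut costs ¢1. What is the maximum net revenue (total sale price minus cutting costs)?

Let net[k] be the best obtainable value from length k. For each k, try every first piece i and keep the best of price[i] + net[k−i] minus the 1 cut fee when i<k.
net[1] = 3
net[2] = 5  (first piece 1, then net[1]=3)
net[3] = 15
net[4] = 22
net[5] = 25
net[6] = 29  (first piece 3, then net[3]=15)
One optimal plan: pieces 3 + 3 (1 cut) → ¢30 − ¢1 = ¢29.

29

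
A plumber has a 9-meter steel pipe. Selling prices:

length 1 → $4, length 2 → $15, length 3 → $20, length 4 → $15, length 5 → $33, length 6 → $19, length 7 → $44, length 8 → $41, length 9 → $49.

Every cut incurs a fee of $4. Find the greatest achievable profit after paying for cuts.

Let net[k] be the best obtainable value from length k. For each k, try every first piece i and keep the best of price[i] + net[k−i] minus the 4 cut fee when i<k.
net[1] = 4
net[2] = max(4+4-4, 15+0) = 15
net[3] = max(4+15-4, 15+4-4, 20+0) = 20
net[4] = max(4+20-4, 15+15-4, 20+4-4, 15+0) = 26
net[5] = max(4+26-4, 15+20-4, 20+15-4, 15+4-4, 33+0) = 33
net[6] = max(4+33-4, 15+26-4, 20+20-4, 15+15-4, 33+4-4, 19+0) = 37
net[7] = max(4+37-4, 15+33-4, 20+26-4, …, 19+4-4, 44+0) = 44
net[8] = max(4+44-4, 15+37-4, 20+33-4, …, 44+4-4, 41+0) = 49
net[9] = max(4+49-4, 15+44-4, 20+37-4, …, 41+4-4, 49+0) = 55
One optimal plan: pieces 5 + 2 + 2 (2 cuts) → $63 − $8 = $55.

55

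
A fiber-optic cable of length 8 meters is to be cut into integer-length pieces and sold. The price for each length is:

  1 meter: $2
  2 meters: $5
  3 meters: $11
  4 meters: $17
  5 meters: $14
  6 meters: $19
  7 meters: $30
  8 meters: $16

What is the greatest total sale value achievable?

Consider every possible first cut. r[k] is the best of p[i]+r[k−i] over all sellable i≤k.
r[1] = 2
r[2] = max(2+2, 5+0) = 5
r[3] = max(2+5, 5+2, 11+0) = 11
r[4] = max(2+11, 5+5, 11+2, 17+0) = 17
r[5] = max(2+17, 5+11, 11+5, 17+2, 14+0) = 19
r[6] = max(2+19, 5+17, 11+11, 17+5, 14+2, 19+0) = 22
r[7] = max(2+22, 5+19, 11+17, …, 19+2, 30+0) = 30
r[8] = max(2+30, 5+22, 11+19, …, 30+2, 16+0) = 34
One optimal cutting: 4 + 4 → $17 + $17 = $34.

34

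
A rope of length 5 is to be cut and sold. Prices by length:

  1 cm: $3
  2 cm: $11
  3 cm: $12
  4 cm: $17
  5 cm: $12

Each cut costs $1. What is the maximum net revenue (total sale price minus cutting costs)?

Build r[k] bottom-up: r[k] = max over allowed piece i of (p[i] + r[k−i]) − 1 per cut.
r[1] = 3
r[2] = 11
r[3] = 13  (first piece 1, then r[2]=11)
r[4] = 21  (first piece 2, then r[2]=11)
r[5] = 23  (first piece 1, then r[4]=21)
One optimal plan: pieces 2 + 2 + 1 (2 cuts) → $25 − $2 = $23.

23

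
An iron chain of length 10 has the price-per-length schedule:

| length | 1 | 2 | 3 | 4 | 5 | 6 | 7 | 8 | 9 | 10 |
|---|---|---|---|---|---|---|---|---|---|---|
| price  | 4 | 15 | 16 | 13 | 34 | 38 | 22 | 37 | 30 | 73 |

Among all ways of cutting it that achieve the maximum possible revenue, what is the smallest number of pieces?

5

Let r[k] be the best obtainable value from length k. For each k, try every first piece i and keep the best of price[i] + r[k−i].
r[1] = 4
r[2] = 15
r[3] = 19  (first piece 1, then r[2]=15)
r[4] = 30  (first piece 2, then r[2]=15)
r[5] = 34  (first piece 1, then r[4]=30)
r[6] = 45  (first piece 2, then r[4]=30)
r[7] = 49  (first piece 1, then r[6]=45)
r[8] = 60  (first piece 2, then r[6]=45)
r[9] = 64  (first piece 1, then r[8]=60)
r[10] = 75  (first piece 2, then r[8]=60)
Maximum revenue is $75.
Now minimize piece count subject to staying optimal: for each k, pieces[k] = 1 + min over i with p[i]+r[k−i]=r[k] of pieces[k−i].
pieces[7] = 2
pieces[8] = 4
pieces[9] = 3
pieces[10] = 5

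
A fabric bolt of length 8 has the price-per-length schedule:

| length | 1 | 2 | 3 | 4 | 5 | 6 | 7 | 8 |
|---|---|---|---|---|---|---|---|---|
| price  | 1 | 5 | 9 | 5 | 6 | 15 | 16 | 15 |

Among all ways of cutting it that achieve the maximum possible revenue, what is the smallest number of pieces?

Let r[k] be the best obtainable value from length k. For each k, try every first piece i and keep the best of price[i] + r[k−i].
r[1] = 1
r[2] = 5
r[3] = 9
r[4] = 10  (first piece 1, then r[3]=9)
r[5] = 14  (first piece 2, then r[3]=9)
r[6] = 18  (first piece 3, then r[3]=9)
r[7] = 19  (first piece 1, then r[6]=18)
r[8] = 23  (first piece 2, then r[6]=18)
Maximum revenue is $23.
Now minimize piece count subject to staying optimal: for each k, pieces[k] = 1 + min over i with p[i]+r[k−i]=r[k] of pieces[k−i].
pieces[5] = 2
pieces[6] = 2
pieces[7] = 3
pieces[8] = 3

3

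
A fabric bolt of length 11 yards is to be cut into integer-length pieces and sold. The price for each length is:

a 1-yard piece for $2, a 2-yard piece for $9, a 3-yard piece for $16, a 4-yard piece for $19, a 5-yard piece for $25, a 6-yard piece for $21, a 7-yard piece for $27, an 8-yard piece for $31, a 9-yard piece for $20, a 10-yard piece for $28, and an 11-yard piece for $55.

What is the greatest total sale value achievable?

57

Let v[k] be the best obtainable value from length k. For each k, try every first piece i and keep the best of price[i] + v[k−i].
v[1] = 2
v[2] = max(2+2, 9+0) = 9
v[3] = max(2+9, 9+2, 16+0) = 16
v[4] = max(2+16, 9+9, 16+2, 19+0) = 19
v[5] = max(2+19, 9+16, 16+9, 19+2, 25+0) = 25
v[6] = max(2+25, 9+19, 16+16, 19+9, 25+2, 21+0) = 32
v[7] = max(2+32, 9+25, 16+19, …, 21+2, 27+0) = 35
v[8] = max(2+35, 9+32, 16+25, …, 27+2, 31+0) = 41
v[9] = max(2+41, 9+35, 16+32, …, 31+2, 20+0) = 48
v[10] = max(2+48, 9+41, 16+35, …, 20+2, 28+0) = 51
v[11] = max(2+51, 9+48, 16+41, …, 28+2, 55+0) = 57
One optimal cutting: 3 + 3 + 3 + 2 → $16 + $16 + $16 + $9 = $57.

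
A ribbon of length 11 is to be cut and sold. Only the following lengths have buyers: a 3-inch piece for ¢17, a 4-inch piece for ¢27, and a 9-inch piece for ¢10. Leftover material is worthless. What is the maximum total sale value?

Let r[k] be the best obtainable value from length k. For each k, try every first piece i and keep the best of price[i] + r[k−i].
r[1] = 0
r[2] = 0
r[3] = 17
r[4] = max(17+0, 27+0) = 27
r[5] = max(17+0, 27+0) = 27
r[6] = max(17+17, 27+0) = 34
r[7] = max(17+27, 27+17) = 44
r[8] = max(17+27, 27+27) = 54
r[9] = max(17+34, 27+27, 10+0) = 54
r[10] = max(17+44, 27+34, 10+0) = 61
r[11] = max(17+54, 27+44, 10+0) = 71
One optimal cutting: 4 + 4 + 3 → ¢71.

71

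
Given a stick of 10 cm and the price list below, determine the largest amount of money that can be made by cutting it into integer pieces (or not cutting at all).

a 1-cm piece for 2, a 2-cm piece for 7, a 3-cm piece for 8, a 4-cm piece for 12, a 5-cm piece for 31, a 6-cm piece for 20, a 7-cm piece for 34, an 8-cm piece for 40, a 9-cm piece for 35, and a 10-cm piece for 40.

62

Build v[k] bottom-up: v[k] = max over allowed piece i of (p[i] + v[k−i]).
v[1] = 2
v[2] = 7
v[3] = 9  (first piece 1, then v[2]=7)
v[4] = 14  (first piece 2, then v[2]=7)
v[5] = 31
v[6] = 33  (first piece 1, then v[5]=31)
v[7] = 38  (first piece 2, then v[5]=31)
v[8] = 40  (first piece 1, then v[7]=38)
v[9] = 45  (first piece 2, then v[7]=38)
v[10] = 62  (first piece 5, then v[5]=31)
One optimal cutting: 5 + 5 → 31 + 31 = 62.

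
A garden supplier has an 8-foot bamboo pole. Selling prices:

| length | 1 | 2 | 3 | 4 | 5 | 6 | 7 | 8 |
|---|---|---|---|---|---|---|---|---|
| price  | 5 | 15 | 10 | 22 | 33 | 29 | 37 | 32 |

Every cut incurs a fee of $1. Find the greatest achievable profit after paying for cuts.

Let r[k] be the best obtainable value from length k. For each k, try every first piece i and keep the best of price[i] + r[k−i] minus the 1 cut fee when i<k.
r[1] = 5
r[2] = 15
r[3] = 19  (first piece 1, then r[2]=15)
r[4] = 29  (first piece 2, then r[2]=15)
r[5] = 33  (first piece 1, then r[4]=29)
r[6] = 43  (first piece 2, then r[4]=29)
r[7] = 47  (first piece 1, then r[6]=43)
r[8] = 57  (first piece 2, then r[6]=43)
One optimal plan: pieces 2 + 2 + 2 + 2 (3 cuts) → $60 − $3 = $57.

57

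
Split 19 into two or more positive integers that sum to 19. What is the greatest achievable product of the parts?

Define prod[k] = max over 1≤i<k of i · max(k−i, prod[k−i]); the inner max lets the remainder stay uncut if that's better.
prod[2] = 1*max(1,0) = 1*1 = 1
prod[3] = max(1*2, 2*1) = 2
prod[4] = max(1*3, 2*2, 3*1) = 4
prod[5] = max(1*4, 2*3, 3*2, 4*1) = 6
prod[6] = max(1*6, 2*4, 3*3, 4*2, 5*1) = 9
prod[7] = max(1*9, 2*6, 3*4, 4*3, 5*2, 6*1) = 12
prod[8] = max(1*12, 2*9, 3*6, …, 6*2, 7*1) = 18
prod[9] = max(1*18, 2*12, 3*9, …, 7*2, 8*1) = 27
prod[10] = max(1*27, 2*18, 3*12, …, 8*2, 9*1) = 36
prod[11] = max(1*36, 2*27, 3*18, …, 9*2, 10*1) = 54
prod[12] = max(1*54, 2*36, 3*27, …, 10*2, 11*1) = 81
prod[13] = max(1*81, 2*54, 3*36, …, 11*2, 12*1) = 108
prod[14] = max(1*108, 2*81, 3*54, …, 12*2, 13*1) = 162
prod[15] = max(1*162, 2*108, 3*81, …, 13*2, 14*1) = 243
prod[16] = max(1*243, 2*162, 3*108, …, 14*2, 15*1) = 324
prod[17] = max(1*324, 2*243, 3*162, …, 15*2, 16*1) = 486
prod[18] = max(1*486, 2*324, 3*243, …, 16*2, 17*1) = 729
prod[19] = max(1*729, 2*486, 3*324, …, 17*2, 18*1) = 972
One optimal split: 3 + 3 + 3 + 3 + 3 + 2 + 2; product 3*3*3*3*3*2*2 = 972.

972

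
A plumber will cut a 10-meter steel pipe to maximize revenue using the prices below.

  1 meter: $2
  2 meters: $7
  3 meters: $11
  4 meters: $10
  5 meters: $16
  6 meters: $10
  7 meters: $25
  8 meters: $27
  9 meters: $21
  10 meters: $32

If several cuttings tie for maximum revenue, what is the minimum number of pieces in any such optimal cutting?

Consider every possible first cut. r[k] is the best of p[i]+r[k−i] over all sellable i≤k.
r[1] = 2
r[2] = 7
r[3] = 11
r[4] = 14  (first piece 2, then r[2]=7)
r[5] = 18  (first piece 2, then r[3]=11)
r[6] = 22  (first piece 3, then r[3]=11)
r[7] = 25  (first piece 2, then r[5]=18)
r[8] = 29  (first piece 2, then r[6]=22)
r[9] = 33  (first piece 3, then r[6]=22)
r[10] = 36  (first piece 2, then r[8]=29)
Maximum revenue is $36.
Now minimize piece count subject to staying optimal: for each k, pieces[k] = 1 + min over i with p[i]+r[k−i]=r[k] of pieces[k−i].
pieces[7] = 1
pieces[8] = 3
pieces[9] = 3
pieces[10] = 2

2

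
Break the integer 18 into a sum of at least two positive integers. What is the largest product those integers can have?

Define prod[k] = max over 1≤i<k of i · max(k−i, prod[k−i]); the inner max lets the remainder stay uncut if that's better.
prod[2] = 1*max(1,0) = 1*1 = 1
prod[3] = max(1*2, 2*1) = 2
prod[4] = max(1*3, 2*2, 3*1) = 4
prod[5] = max(1*4, 2*3, 3*2, 4*1) = 6
prod[6] = max(1*6, 2*4, 3*3, 4*2, 5*1) = 9
prod[7] = max(1*9, 2*6, 3*4, 4*3, 5*2, 6*1) = 12
prod[8] = max(1*12, 2*9, 3*6, …, 6*2, 7*1) = 18
prod[9] = max(1*18, 2*12, 3*9, …, 7*2, 8*1) = 27
prod[10] = max(1*27, 2*18, 3*12, …, 8*2, 9*1) = 36
prod[11] = max(1*36, 2*27, 3*18, …, 9*2, 10*1) = 54
prod[12] = max(1*54, 2*36, 3*27, …, 10*2, 11*1) = 81
prod[13] = max(1*81, 2*54, 3*36, …, 11*2, 12*1) = 108
prod[14] = max(1*108, 2*81, 3*54, …, 12*2, 13*1) = 162
prod[15] = max(1*162, 2*108, 3*81, …, 13*2, 14*1) = 243
prod[16] = max(1*243, 2*162, 3*108, …, 14*2, 15*1) = 324
prod[17] = max(1*324, 2*243, 3*162, …, 15*2, 16*1) = 486
prod[18] = max(1*486, 2*324, 3*243, …, 16*2, 17*1) = 729
One optimal split: 3 + 3 + 3 + 3 + 3 + 3; product 3*3*3*3*3*3 = 729.

729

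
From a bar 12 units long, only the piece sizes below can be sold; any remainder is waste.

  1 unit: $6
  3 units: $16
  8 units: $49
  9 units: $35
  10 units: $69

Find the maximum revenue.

Consider every possible first cut. f[k] is the best of p[i]+f[k−i] over all sellable i≤k.
f[1] = 6
f[2] = 12  (first piece 1, then f[1]=6)
f[3] = max(6+12, 16+0) = 18
f[4] = max(6+18, 16+6) = 24
f[5] = max(6+24, 16+12) = 30
f[6] = max(6+30, 16+18) = 36
f[7] = max(6+36, 16+24) = 42
f[8] = max(6+42, 16+30, 49+0) = 49
f[9] = max(6+49, 16+36, 49+6, 35+0) = 55
f[10] = max(6+55, 16+42, 49+12, 35+6, 69+0) = 69
f[11] = max(6+69, 16+49, 49+18, 35+12, 69+6) = 75
f[12] = max(6+75, 16+55, 49+24, 35+18, 69+12) = 81
One optimal cutting: 10 + 1 + 1 → $81.

81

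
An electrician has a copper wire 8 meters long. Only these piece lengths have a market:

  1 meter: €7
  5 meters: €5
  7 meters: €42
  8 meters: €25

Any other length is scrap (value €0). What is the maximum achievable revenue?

56

Build r[k] bottom-up: r[k] = max over allowed piece i of (p[i] + r[k−i]).
r[1] = 7
r[2] = 14  (first piece 1, then r[1]=7)
r[3] = 21  (first piece 1, then r[2]=14)
r[4] = 28  (first piece 1, then r[3]=21)
r[5] = max(7+28, 5+0) = 35
r[6] = max(7+35, 5+7) = 42
r[7] = max(7+42, 5+14, 42+0) = 49
r[8] = max(7+49, 5+21, 42+7, 25+0) = 56
One optimal cutting: 1 + 1 + 1 + 1 + 1 + 1 + 1 + 1 → €56.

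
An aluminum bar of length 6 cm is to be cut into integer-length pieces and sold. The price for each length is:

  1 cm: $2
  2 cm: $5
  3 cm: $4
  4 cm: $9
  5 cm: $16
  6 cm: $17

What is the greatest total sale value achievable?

Build r[k] bottom-up: r[k] = max over allowed piece i of (p[i] + r[k−i]).
r[1] = 2
r[2] = max(2+2, 5+0) = 5
r[3] = max(2+5, 5+2, 4+0) = 7
r[4] = max(2+7, 5+5, 4+2, 9+0) = 10
r[5] = max(2+10, 5+7, 4+5, 9+2, 16+0) = 16
r[6] = max(2+16, 5+10, 4+7, 9+5, 16+2, 17+0) = 18
One optimal cutting: 5 + 1 → $16 + $2 = $18.

18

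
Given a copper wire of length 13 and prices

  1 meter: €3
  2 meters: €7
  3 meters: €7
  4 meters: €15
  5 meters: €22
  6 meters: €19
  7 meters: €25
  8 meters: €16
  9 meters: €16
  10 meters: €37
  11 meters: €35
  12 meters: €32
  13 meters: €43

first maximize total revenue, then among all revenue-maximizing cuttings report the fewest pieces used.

4

Build r[k] bottom-up: r[k] = max over allowed piece i of (p[i] + r[k−i]).
r[1] = 3
r[2] = 7
r[3] = 10  (first piece 1, then r[2]=7)
r[4] = 15
r[5] = 22
r[6] = 25  (first piece 1, then r[5]=22)
r[7] = 29  (first piece 2, then r[5]=22)
r[8] = 32  (first piece 1, then r[7]=29)
r[9] = 37  (first piece 4, then r[5]=22)
r[10] = 44  (first piece 5, then r[5]=22)
r[11] = 47  (first piece 1, then r[10]=44)
r[12] = 51  (first piece 2, then r[10]=44)
r[13] = 54  (first piece 1, then r[12]=51)
Maximum revenue is €54.
Now minimize piece count subject to staying optimal: for each k, pieces[k] = 1 + min over i with p[i]+r[k−i]=r[k] of pieces[k−i].
pieces[10] = 2
pieces[11] = 3
pieces[12] = 3
pieces[13] = 4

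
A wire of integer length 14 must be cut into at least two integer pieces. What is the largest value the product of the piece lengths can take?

Define g[k] = max over 1≤i<k of i · max(k−i, g[k−i]); the inner max lets the remainder stay uncut if that's better.
Small cases: g[2]=1, g[3]=2, g[4]=4, g[5]=6, g[6]=9, g[7]=12, g[8]=18, g[9]=27.
g[10] = 2·max(8,18) = 2·18 = 36
g[11] = 2·max(9,27) = 2·27 = 54
g[12] = 3·max(9,27) = 3·27 = 81
g[13] = 2·max(11,54) = 2·54 = 108
g[14] = 2·max(12,81) = 2·81 = 162
One optimal split: 3 + 3 + 3 + 3 + 2; product 3·3·3·3·2 = 162.

162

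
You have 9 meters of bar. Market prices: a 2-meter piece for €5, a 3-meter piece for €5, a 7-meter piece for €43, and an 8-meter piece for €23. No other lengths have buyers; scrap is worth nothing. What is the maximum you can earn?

Consider every possible first cut. f[k] is the best of p[i]+f[k−i] over all sellable i≤k.
f[1] = 0
f[2] = 5
f[3] = max(5+0, 5+0) = 5
f[4] = max(5+5, 5+0) = 10
f[5] = max(5+5, 5+5) = 10
f[6] = max(5+10, 5+5) = 15
f[7] = max(5+10, 5+10, 43+0) = 43
f[8] = max(5+15, 5+10, 43+0, 23+0) = 43
f[9] = max(5+43, 5+15, 43+5, 23+0) = 48
One optimal cutting: 7 + 2 → €48.

48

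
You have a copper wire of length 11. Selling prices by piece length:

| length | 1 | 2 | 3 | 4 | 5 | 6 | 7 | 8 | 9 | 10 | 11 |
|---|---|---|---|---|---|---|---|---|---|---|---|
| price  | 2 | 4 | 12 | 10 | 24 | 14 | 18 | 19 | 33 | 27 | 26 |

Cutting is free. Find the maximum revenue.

50

Consider every possible first cut. R[k] is the best of p[i]+R[k−i] over all sellable i≤k.
R[1] = 2
R[2] = max(2+2, 4+0) = 4
R[3] = max(2+4, 4+2, 12+0) = 12
R[4] = max(2+12, 4+4, 12+2, 10+0) = 14
R[5] = max(2+14, 4+12, 12+4, 10+2, 24+0) = 24
R[6] = max(2+24, 4+14, 12+12, 10+4, 24+2, 14+0) = 26
R[7] = max(2+26, 4+24, 12+14, …, 14+2, 18+0) = 28
R[8] = max(2+28, 4+26, 12+24, …, 18+2, 19+0) = 36
R[9] = max(2+36, 4+28, 12+26, …, 19+2, 33+0) = 38
R[10] = max(2+38, 4+36, 12+28, …, 33+2, 27+0) = 48
R[11] = max(2+48, 4+38, 12+36, …, 27+2, 26+0) = 50
One optimal cutting: 5 + 5 + 1 → €24 + €24 + €2 = €50.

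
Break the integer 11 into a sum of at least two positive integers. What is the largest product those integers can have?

54

Let P[k] be the best product for length k (with at least one cut). For each first piece i, the rest contributes max(k−i, P[k−i]).
P[2] = 1×max(1,0) = 1×1 = 1
P[3] = 1×max(2,1) = 1×2 = 2
P[4] = 2×max(2,1) = 2×2 = 4
P[5] = 2×max(3,2) = 2×3 = 6
P[6] = 3×max(3,2) = 3×3 = 9
P[7] = 2×max(5,6) = 2×6 = 12
P[8] = 2×max(6,9) = 2×9 = 18
P[9] = 3×max(6,9) = 3×9 = 27
P[10] = 2×max(8,18) = 2×18 = 36
P[11] = 2×max(9,27) = 2×27 = 54
One optimal split: 3 + 3 + 3 + 2; product 3×3×3×2 = 54.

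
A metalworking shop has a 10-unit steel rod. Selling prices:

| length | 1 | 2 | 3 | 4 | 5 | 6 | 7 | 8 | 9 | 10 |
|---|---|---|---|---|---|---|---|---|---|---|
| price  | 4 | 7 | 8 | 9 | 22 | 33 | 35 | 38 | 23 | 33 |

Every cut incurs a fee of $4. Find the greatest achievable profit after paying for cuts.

41

Let r[k] be the best obtainable value from length k. For each k, try every first piece i and keep the best of price[i] + r[k−i] minus the 4 cut fee when i<k.
r[1] = 4
r[2] = 7
r[3] = 8
r[4] = 10  (first piece 2, then r[2]=7)
r[5] = 22
r[6] = 33
r[7] = 35
r[8] = 38
r[9] = 38  (first piece 1, then r[8]=38)
r[10] = 41  (first piece 2, then r[8]=38)
One optimal plan: pieces 8 + 2 (1 cut) → $45 − $4 = $41.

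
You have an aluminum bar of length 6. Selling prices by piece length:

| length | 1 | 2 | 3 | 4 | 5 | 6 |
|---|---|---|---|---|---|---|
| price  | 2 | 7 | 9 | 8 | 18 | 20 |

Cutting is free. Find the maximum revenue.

Consider every possible first cut. R[k] is the best of p[i]+R[k−i] over all sellable i≤k.
R[1] = 2
R[2] = max(2+2, 7+0) = 7
R[3] = max(2+7, 7+2, 9+0) = 9
R[4] = max(2+9, 7+7, 9+2, 8+0) = 14
R[5] = max(2+14, 7+9, 9+7, 8+2, 18+0) = 18
R[6] = max(2+18, 7+14, 9+9, 8+7, 18+2, 20+0) = 21
One optimal cutting: 2 + 2 + 2 → $7 + $7 + $7 = $21.

21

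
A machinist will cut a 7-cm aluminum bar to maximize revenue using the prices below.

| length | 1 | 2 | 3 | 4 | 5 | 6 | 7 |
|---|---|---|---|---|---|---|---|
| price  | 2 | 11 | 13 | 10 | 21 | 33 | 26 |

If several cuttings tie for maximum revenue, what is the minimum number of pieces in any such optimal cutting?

Build r[k] bottom-up: r[k] = max over allowed piece i of (p[i] + r[k−i]).
r[1] = 2
r[2] = max(2+2, 11+0) = 11
r[3] = max(2+11, 11+2, 13+0) = 13
r[4] = max(2+13, 11+11, 13+2, 10+0) = 22
r[5] = max(2+22, 11+13, 13+11, 10+2, 21+0) = 24
r[6] = max(2+24, 11+22, 13+13, 10+11, 21+2, 33+0) = 33
r[7] = max(2+33, 11+24, 13+22, …, 33+2, 26+0) = 35
Maximum revenue is $35.
Now minimize piece count subject to staying optimal: for each k, pieces[k] = 1 + min over i with p[i]+r[k−i]=r[k] of pieces[k−i].
pieces[4] = 2
pieces[5] = 2
pieces[6] = 1
pieces[7] = 2

2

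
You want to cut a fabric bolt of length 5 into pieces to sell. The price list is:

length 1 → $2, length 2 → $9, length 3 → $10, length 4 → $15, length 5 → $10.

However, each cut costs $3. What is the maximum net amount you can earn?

Consider every possible first cut. r[k] is the best of p[i]+r[k−i] over all sellable i≤k, charging 3 whenever i<k.
r[1] = 2
r[2] = 9
r[3] = 10
r[4] = 15  (first piece 2, then r[2]=9)
r[5] = 16  (first piece 2, then r[3]=10)
One optimal plan: pieces 3 + 2 (1 cut) → $19 − $3 = $16.

16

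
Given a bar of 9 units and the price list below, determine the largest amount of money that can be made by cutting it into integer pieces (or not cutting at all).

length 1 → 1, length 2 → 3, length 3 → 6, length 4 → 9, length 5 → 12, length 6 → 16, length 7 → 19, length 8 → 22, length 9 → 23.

23

Build best[k] bottom-up: best[k] = max over allowed piece i of (p[i] + best[k−i]).
best[1] = 1
best[2] = max(1+1, 3+0) = 3
best[3] = max(1+3, 3+1, 6+0) = 6
best[4] = max(1+6, 3+3, 6+1, 9+0) = 9
best[5] = max(1+9, 3+6, 6+3, 9+1, 12+0) = 12
best[6] = max(1+12, 3+9, 6+6, 9+3, 12+1, 16+0) = 16
best[7] = max(1+16, 3+12, 6+9, …, 16+1, 19+0) = 19
best[8] = max(1+19, 3+16, 6+12, …, 19+1, 22+0) = 22
best[9] = max(1+22, 3+19, 6+16, …, 22+1, 23+0) = 23
One optimal cutting: 8 + 1 → 22 + 1 = 23.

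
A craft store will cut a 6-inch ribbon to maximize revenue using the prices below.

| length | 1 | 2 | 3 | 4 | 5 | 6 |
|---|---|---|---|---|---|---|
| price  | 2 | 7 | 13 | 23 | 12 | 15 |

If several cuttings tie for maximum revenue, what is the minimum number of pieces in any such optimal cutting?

Build r[k] bottom-up: r[k] = max over allowed piece i of (p[i] + r[k−i]).
r[1] = 2
r[2] = max(2+2, 7+0) = 7
r[3] = max(2+7, 7+2, 13+0) = 13
r[4] = max(2+13, 7+7, 13+2, 23+0) = 23
r[5] = max(2+23, 7+13, 13+7, 23+2, 12+0) = 25
r[6] = max(2+25, 7+23, 13+13, 23+7, 12+2, 15+0) = 30
Maximum revenue is ¢30.
Now minimize piece count subject to staying optimal: for each k, pieces[k] = 1 + min over i with p[i]+r[k−i]=r[k] of pieces[k−i].
pieces[3] = 1
pieces[4] = 1
pieces[5] = 2
pieces[6] = 2

2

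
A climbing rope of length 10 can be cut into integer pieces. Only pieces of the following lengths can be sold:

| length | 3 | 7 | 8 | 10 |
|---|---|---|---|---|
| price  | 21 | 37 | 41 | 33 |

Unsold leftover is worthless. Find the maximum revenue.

63

Consider every possible first cut. best[k] is the best of p[i]+best[k−i] over all sellable i≤k.
best[1] = 0
best[2] = 0
best[3] = 21
best[4] = 21
best[5] = 21
best[6] = 42  (first piece 3, then best[3]=21)
best[7] = 42
best[8] = 42
best[9] = 63  (first piece 3, then best[6]=42)
best[10] = 63
One optimal cutting: pieces 3 + 3 + 3 with 1 meter of scrap → €63.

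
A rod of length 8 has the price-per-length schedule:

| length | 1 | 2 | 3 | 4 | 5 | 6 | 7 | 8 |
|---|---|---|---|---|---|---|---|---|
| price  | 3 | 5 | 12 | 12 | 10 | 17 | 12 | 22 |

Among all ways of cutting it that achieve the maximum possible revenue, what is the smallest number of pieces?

Build r[k] bottom-up: r[k] = max over allowed piece i of (p[i] + r[k−i]).
r[1] = 3
r[2] = max(3+3, 5+0) = 6
r[3] = max(3+6, 5+3, 12+0) = 12
r[4] = max(3+12, 5+6, 12+3, 12+0) = 15
r[5] = max(3+15, 5+12, 12+6, 12+3, 10+0) = 18
r[6] = max(3+18, 5+15, 12+12, 12+6, 10+3, 17+0) = 24
r[7] = max(3+24, 5+18, 12+15, …, 17+3, 12+0) = 27
r[8] = max(3+27, 5+24, 12+18, …, 12+3, 22+0) = 30
Maximum revenue is 30.
Now minimize piece count subject to staying optimal: for each k, pieces[k] = 1 + min over i with p[i]+r[k−i]=r[k] of pieces[k−i].
pieces[5] = 3
pieces[6] = 2
pieces[7] = 3
pieces[8] = 4

4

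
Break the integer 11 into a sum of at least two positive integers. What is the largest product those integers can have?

54

Let prod[k] be the best product for length k (with at least one cut). For each first piece i, the rest contributes max(k−i, prod[k−i]).
Small cases: prod[2]=1, prod[3]=2, prod[4]=4, prod[5]=6.
prod[6] = max(1·6, 2·4, 3·3, 4·2, 5·1) = 9
prod[7] = max(1·9, 2·6, 3·4, 4·3, 5·2, 6·1) = 12
prod[8] = max(1·12, 2·9, 3·6, …, 6·2, 7·1) = 18
prod[9] = max(1·18, 2·12, 3·9, …, 7·2, 8·1) = 27
prod[10] = max(1·27, 2·18, 3·12, …, 8·2, 9·1) = 36
prod[11] = max(1·36, 2·27, 3·18, …, 9·2, 10·1) = 54
One optimal split: 3 + 3 + 3 + 2; product 3·3·3·2 = 54.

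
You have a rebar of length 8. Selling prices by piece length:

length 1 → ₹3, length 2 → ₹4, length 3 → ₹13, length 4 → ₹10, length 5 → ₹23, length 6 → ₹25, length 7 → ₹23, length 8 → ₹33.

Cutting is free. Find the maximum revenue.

36

Consider every possible first cut. v[k] is the best of p[i]+v[k−i] over all sellable i≤k.
v[1] = 3
v[2] = max(3+3, 4+0) = 6
v[3] = max(3+6, 4+3, 13+0) = 13
v[4] = max(3+13, 4+6, 13+3, 10+0) = 16
v[5] = max(3+16, 4+13, 13+6, 10+3, 23+0) = 23
v[6] = max(3+23, 4+16, 13+13, 10+6, 23+3, 25+0) = 26
v[7] = max(3+26, 4+23, 13+16, …, 25+3, 23+0) = 29
v[8] = max(3+29, 4+26, 13+23, …, 23+3, 33+0) = 36
One optimal cutting: 5 + 3 → ₹23 + ₹13 = ₹36.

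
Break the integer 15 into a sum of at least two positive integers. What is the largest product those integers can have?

243

Let f[k] be the best product for length k (with at least one cut). For each first piece i, the rest contributes max(k−i, f[k−i]).
f[2] = 1·max(1,0) = 1·1 = 1
f[3] = 1·max(2,1) = 1·2 = 2
f[4] = 2·max(2,1) = 2·2 = 4
f[5] = 2·max(3,2) = 2·3 = 6
f[6] = 3·max(3,2) = 3·3 = 9
f[7] = 2·max(5,6) = 2·6 = 12
f[8] = 2·max(6,9) = 2·9 = 18
f[9] = 3·max(6,9) = 3·9 = 27
f[10] = 2·max(8,18) = 2·18 = 36
f[11] = 2·max(9,27) = 2·27 = 54
f[12] = 3·max(9,27) = 3·27 = 81
f[13] = 2·max(11,54) = 2·54 = 108
f[14] = 2·max(12,81) = 2·81 = 162
f[15] = 3·max(12,81) = 3·81 = 243
One optimal split: 3 + 3 + 3 + 3 + 3; product 3·3·3·3·3 = 243.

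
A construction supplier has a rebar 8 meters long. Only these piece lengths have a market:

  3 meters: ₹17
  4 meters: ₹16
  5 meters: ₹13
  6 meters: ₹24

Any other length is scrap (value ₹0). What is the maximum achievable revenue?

34

Consider every possible first cut. best[k] is the best of p[i]+best[k−i] over all sellable i≤k.
best[1] = 0
best[2] = 0
best[3] = 17
best[4] = max(17+0, 16+0) = 17
best[5] = max(17+0, 16+0, 13+0) = 17
best[6] = max(17+17, 16+0, 13+0, 24+0) = 34
best[7] = max(17+17, 16+17, 13+0, 24+0) = 34
best[8] = max(17+17, 16+17, 13+17, 24+0) = 34
One optimal cutting: pieces 3 + 3 with 2 meters of scrap → ₹34.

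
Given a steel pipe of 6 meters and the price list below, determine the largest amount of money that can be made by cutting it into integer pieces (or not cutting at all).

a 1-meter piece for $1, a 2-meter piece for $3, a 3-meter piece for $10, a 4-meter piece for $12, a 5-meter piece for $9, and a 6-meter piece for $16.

Consider every possible first cut. best[k] is the best of p[i]+best[k−i] over all sellable i≤k.
best[1] = 1
best[2] = 3
best[3] = 10
best[4] = 12
best[5] = 13  (first piece 1, then best[4]=12)
best[6] = 20  (first piece 3, then best[3]=10)
One optimal cutting: 3 + 3 → $10 + $10 = $20.

20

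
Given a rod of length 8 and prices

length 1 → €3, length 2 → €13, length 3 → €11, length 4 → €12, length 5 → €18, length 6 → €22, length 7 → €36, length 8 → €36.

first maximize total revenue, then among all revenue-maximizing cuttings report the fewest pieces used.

4

Consider every possible first cut. r[k] is the best of p[i]+r[k−i] over all sellable i≤k.
r[1] = 3
r[2] = max(3+3, 13+0) = 13
r[3] = max(3+13, 13+3, 11+0) = 16
r[4] = max(3+16, 13+13, 11+3, 12+0) = 26
r[5] = max(3+26, 13+16, 11+13, 12+3, 18+0) = 29
r[6] = max(3+29, 13+26, 11+16, 12+13, 18+3, 22+0) = 39
r[7] = max(3+39, 13+29, 11+26, …, 22+3, 36+0) = 42
r[8] = max(3+42, 13+39, 11+29, …, 36+3, 36+0) = 52
Maximum revenue is €52.
Now minimize piece count subject to staying optimal: for each k, pieces[k] = 1 + min over i with p[i]+r[k−i]=r[k] of pieces[k−i].
pieces[5] = 3
pieces[6] = 3
pieces[7] = 4
pieces[8] = 4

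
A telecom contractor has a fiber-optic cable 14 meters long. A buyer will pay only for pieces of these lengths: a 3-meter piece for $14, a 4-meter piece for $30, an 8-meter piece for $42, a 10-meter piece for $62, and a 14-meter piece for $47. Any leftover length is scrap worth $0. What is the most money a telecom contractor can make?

92

Build f[k] bottom-up: f[k] = max over allowed piece i of (p[i] + f[k−i]).
f[1] = 0
f[2] = 0
f[3] = 14
f[4] = max(14+0, 30+0) = 30
f[5] = max(14+0, 30+0) = 30
f[6] = max(14+14, 30+0) = 30
f[7] = max(14+30, 30+14) = 44
f[8] = max(14+30, 30+30, 42+0) = 60
f[9] = max(14+30, 30+30, 42+0) = 60
f[10] = max(14+44, 30+30, 42+0, 62+0) = 62
f[11] = max(14+60, 30+44, 42+14, 62+0) = 74
f[12] = max(14+60, 30+60, 42+30, 62+0) = 90
f[13] = max(14+62, 30+60, 42+30, 62+14) = 90
f[14] = max(14+74, 30+62, 42+30, 62+30, 47+0) = 92
One optimal cutting: 10 + 4 → $92.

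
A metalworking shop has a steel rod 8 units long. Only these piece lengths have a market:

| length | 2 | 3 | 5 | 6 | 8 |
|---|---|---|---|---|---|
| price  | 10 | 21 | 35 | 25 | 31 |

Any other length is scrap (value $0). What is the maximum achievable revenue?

56

Build r[k] bottom-up: r[k] = max over allowed piece i of (p[i] + r[k−i]).
r[1] = 0
r[2] = 10
r[3] = 21
r[4] = 21
r[5] = 35
r[6] = 42  (first piece 3, then r[3]=21)
r[7] = 45  (first piece 2, then r[5]=35)
r[8] = 56  (first piece 3, then r[5]=35)
One optimal cutting: 5 + 3 → $56.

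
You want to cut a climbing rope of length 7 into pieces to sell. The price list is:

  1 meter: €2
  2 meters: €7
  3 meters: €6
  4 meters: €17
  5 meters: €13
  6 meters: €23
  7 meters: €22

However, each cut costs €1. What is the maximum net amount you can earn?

24

Let v[k] be the best obtainable value from length k. For each k, try every first piece i and keep the best of price[i] + v[k−i] minus the 1 cut fee when i<k.
v[1] = 2
v[2] = 7
v[3] = 8  (first piece 1, then v[2]=7)
v[4] = 17
v[5] = 18  (first piece 1, then v[4]=17)
v[6] = 23  (first piece 2, then v[4]=17)
v[7] = 24  (first piece 1, then v[6]=23)
One optimal plan: pieces 4 + 2 + 1 (2 cuts) → €26 − €2 = €24.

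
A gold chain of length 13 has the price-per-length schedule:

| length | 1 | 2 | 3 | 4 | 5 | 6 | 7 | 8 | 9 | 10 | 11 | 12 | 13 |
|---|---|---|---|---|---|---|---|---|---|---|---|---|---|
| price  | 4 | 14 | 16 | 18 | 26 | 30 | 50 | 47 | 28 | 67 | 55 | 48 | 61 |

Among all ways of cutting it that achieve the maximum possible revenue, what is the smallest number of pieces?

Let r[k] be the best obtainable value from length k. For each k, try every first piece i and keep the best of price[i] + r[k−i].
r[1] = 4
r[2] = max(4+4, 14+0) = 14
r[3] = max(4+14, 14+4, 16+0) = 18
r[4] = max(4+18, 14+14, 16+4, 18+0) = 28
r[5] = max(4+28, 14+18, 16+14, 18+4, 26+0) = 32
r[6] = max(4+32, 14+28, 16+18, 18+14, 26+4, 30+0) = 42
r[7] = max(4+42, 14+32, 16+28, …, 30+4, 50+0) = 50
r[8] = max(4+50, 14+42, 16+32, …, 50+4, 47+0) = 56
r[9] = max(4+56, 14+50, 16+42, …, 47+4, 28+0) = 64
r[10] = max(4+64, 14+56, 16+50, …, 28+4, 67+0) = 70
r[11] = max(4+70, 14+64, 16+56, …, 67+4, 55+0) = 78
r[12] = max(4+78, 14+70, 16+64, …, 55+4, 48+0) = 84
r[13] = max(4+84, 14+78, 16+70, …, 48+4, 61+0) = 92
Maximum revenue is $92.
Now minimize piece count subject to staying optimal: for each k, pieces[k] = 1 + min over i with p[i]+r[k−i]=r[k] of pieces[k−i].
pieces[10] = 5
pieces[11] = 3
pieces[12] = 6
pieces[13] = 4

4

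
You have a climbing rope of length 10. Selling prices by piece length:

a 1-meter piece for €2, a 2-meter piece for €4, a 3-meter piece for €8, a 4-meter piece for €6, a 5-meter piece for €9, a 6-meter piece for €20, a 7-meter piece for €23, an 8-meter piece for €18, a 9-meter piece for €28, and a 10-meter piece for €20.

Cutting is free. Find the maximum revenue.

31

Let v[k] be the best obtainable value from length k. For each k, try every first piece i and keep the best of price[i] + v[k−i].
v[1] = 2
v[2] = max(2+2, 4+0) = 4
v[3] = max(2+4, 4+2, 8+0) = 8
v[4] = max(2+8, 4+4, 8+2, 6+0) = 10
v[5] = max(2+10, 4+8, 8+4, 6+2, 9+0) = 12
v[6] = max(2+12, 4+10, 8+8, 6+4, 9+2, 20+0) = 20
v[7] = max(2+20, 4+12, 8+10, …, 20+2, 23+0) = 23
v[8] = max(2+23, 4+20, 8+12, …, 23+2, 18+0) = 25
v[9] = max(2+25, 4+23, 8+20, …, 18+2, 28+0) = 28
v[10] = max(2+28, 4+25, 8+23, …, 28+2, 20+0) = 31
One optimal cutting: 7 + 3 → €23 + €8 = €31.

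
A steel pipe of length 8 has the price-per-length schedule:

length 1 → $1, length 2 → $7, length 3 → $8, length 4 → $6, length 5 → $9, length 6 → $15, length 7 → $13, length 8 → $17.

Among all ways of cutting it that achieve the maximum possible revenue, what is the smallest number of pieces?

4

Consider every possible first cut. r[k] is the best of p[i]+r[k−i] over all sellable i≤k.
r[1] = 1
r[2] = 7
r[3] = 8  (first piece 1, then r[2]=7)
r[4] = 14  (first piece 2, then r[2]=7)
r[5] = 15  (first piece 1, then r[4]=14)
r[6] = 21  (first piece 2, then r[4]=14)
r[7] = 22  (first piece 1, then r[6]=21)
r[8] = 28  (first piece 2, then r[6]=21)
Maximum revenue is $28.
Now minimize piece count subject to staying optimal: for each k, pieces[k] = 1 + min over i with p[i]+r[k−i]=r[k] of pieces[k−i].
pieces[5] = 2
pieces[6] = 3
pieces[7] = 3
pieces[8] = 4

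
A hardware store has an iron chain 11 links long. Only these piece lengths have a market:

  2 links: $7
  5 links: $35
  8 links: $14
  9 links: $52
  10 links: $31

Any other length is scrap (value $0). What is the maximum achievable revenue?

Consider every possible first cut. f[k] is the best of p[i]+f[k−i] over all sellable i≤k.
f[1] = 0
f[2] = 7
f[3] = 7
f[4] = 14  (first piece 2, then f[2]=7)
f[5] = max(7+7, 35+0) = 35
f[6] = max(7+14, 35+0) = 35
f[7] = max(7+35, 35+7) = 42
f[8] = max(7+35, 35+7, 14+0) = 42
f[9] = max(7+42, 35+14, 14+0, 52+0) = 52
f[10] = max(7+42, 35+35, 14+7, 52+0, 31+0) = 70
f[11] = max(7+52, 35+35, 14+7, 52+7, 31+0) = 70
One optimal cutting: pieces 5 + 5 with 1 link of scrap → $70.

70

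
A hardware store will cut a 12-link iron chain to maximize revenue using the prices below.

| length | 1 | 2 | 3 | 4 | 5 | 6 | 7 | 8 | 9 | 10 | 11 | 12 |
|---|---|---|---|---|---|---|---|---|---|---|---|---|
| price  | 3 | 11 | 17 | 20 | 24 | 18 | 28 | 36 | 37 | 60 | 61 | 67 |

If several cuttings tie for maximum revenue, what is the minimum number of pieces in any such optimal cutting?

2

Consider every possible first cut. r[k] is the best of p[i]+r[k−i] over all sellable i≤k.
r[1] = 3
r[2] = max(3+3, 11+0) = 11
r[3] = max(3+11, 11+3, 17+0) = 17
r[4] = max(3+17, 11+11, 17+3, 20+0) = 22
r[5] = max(3+22, 11+17, 17+11, 20+3, 24+0) = 28
r[6] = max(3+28, 11+22, 17+17, 20+11, 24+3, 18+0) = 34
r[7] = max(3+34, 11+28, 17+22, …, 18+3, 28+0) = 39
r[8] = max(3+39, 11+34, 17+28, …, 28+3, 36+0) = 45
r[9] = max(3+45, 11+39, 17+34, …, 36+3, 37+0) = 51
r[10] = max(3+51, 11+45, 17+39, …, 37+3, 60+0) = 60
r[11] = max(3+60, 11+51, 17+45, …, 60+3, 61+0) = 63
r[12] = max(3+63, 11+60, 17+51, …, 61+3, 67+0) = 71
Maximum revenue is $71.
Now minimize piece count subject to staying optimal: for each k, pieces[k] = 1 + min over i with p[i]+r[k−i]=r[k] of pieces[k−i].
pieces[9] = 3
pieces[10] = 1
pieces[11] = 2
pieces[12] = 2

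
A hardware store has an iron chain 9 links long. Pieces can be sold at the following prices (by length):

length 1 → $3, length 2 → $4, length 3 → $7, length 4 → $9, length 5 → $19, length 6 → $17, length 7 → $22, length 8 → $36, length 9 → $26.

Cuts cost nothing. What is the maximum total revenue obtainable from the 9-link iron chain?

39

Consider every possible first cut. R[k] is the best of p[i]+R[k−i] over all sellable i≤k.
R[1] = 3
R[2] = max(3+3, 4+0) = 6
R[3] = max(3+6, 4+3, 7+0) = 9
R[4] = max(3+9, 4+6, 7+3, 9+0) = 12
R[5] = max(3+12, 4+9, 7+6, 9+3, 19+0) = 19
R[6] = max(3+19, 4+12, 7+9, 9+6, 19+3, 17+0) = 22
R[7] = max(3+22, 4+19, 7+12, …, 17+3, 22+0) = 25
R[8] = max(3+25, 4+22, 7+19, …, 22+3, 36+0) = 36
R[9] = max(3+36, 4+25, 7+22, …, 36+3, 26+0) = 39
One optimal cutting: 8 + 1 → $36 + $3 = $39.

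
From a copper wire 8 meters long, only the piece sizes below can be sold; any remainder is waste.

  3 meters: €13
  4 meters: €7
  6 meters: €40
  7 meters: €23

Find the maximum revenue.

40

Consider every possible first cut. f[k] is the best of p[i]+f[k−i] over all sellable i≤k.
f[1] = 0
f[2] = 0
f[3] = 13
f[4] = max(13+0, 7+0) = 13
f[5] = max(13+0, 7+0) = 13
f[6] = max(13+13, 7+0, 40+0) = 40
f[7] = max(13+13, 7+13, 40+0, 23+0) = 40
f[8] = max(13+13, 7+13, 40+0, 23+0) = 40
One optimal cutting: pieces 6 with 2 meters of scrap → €40.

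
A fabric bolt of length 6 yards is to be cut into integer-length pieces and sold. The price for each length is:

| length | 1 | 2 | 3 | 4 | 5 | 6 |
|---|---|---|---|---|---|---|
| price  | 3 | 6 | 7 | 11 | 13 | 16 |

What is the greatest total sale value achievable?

Let best[k] be the best obtainable value from length k. For each k, try every first piece i and keep the best of price[i] + best[k−i].
best[1] = 3
best[2] = 6  (first piece 1, then best[1]=3)
best[3] = 9  (first piece 1, then best[2]=6)
best[4] = 12  (first piece 1, then best[3]=9)
best[5] = 15  (first piece 1, then best[4]=12)
best[6] = 18  (first piece 1, then best[5]=15)
One optimal cutting: 1 + 1 + 1 + 1 + 1 + 1 → $3 + $3 + $3 + $3 + $3 + $3 = $18.

18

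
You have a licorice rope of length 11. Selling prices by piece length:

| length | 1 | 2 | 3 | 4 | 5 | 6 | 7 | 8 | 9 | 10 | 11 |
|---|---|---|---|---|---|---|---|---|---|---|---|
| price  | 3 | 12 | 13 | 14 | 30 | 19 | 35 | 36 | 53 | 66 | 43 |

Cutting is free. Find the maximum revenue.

69

Let R[k] be the best obtainable value from length k. For each k, try every first piece i and keep the best of price[i] + R[k−i].
R[1] = 3
R[2] = 12
R[3] = 15  (first piece 1, then R[2]=12)
R[4] = 24  (first piece 2, then R[2]=12)
R[5] = 30
R[6] = 36  (first piece 2, then R[4]=24)
R[7] = 42  (first piece 2, then R[5]=30)
R[8] = 48  (first piece 2, then R[6]=36)
R[9] = 54  (first piece 2, then R[7]=42)
R[10] = 66
R[11] = 69  (first piece 1, then R[10]=66)
One optimal cutting: 10 + 1 → ¢66 + ¢3 = ¢69.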